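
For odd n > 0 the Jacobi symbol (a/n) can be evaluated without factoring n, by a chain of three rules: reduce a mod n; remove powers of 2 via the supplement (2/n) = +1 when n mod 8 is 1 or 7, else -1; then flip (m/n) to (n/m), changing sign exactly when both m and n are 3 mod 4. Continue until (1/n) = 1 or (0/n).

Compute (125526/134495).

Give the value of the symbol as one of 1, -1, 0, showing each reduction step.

factor out 2^1: 125526 = 2^1·62763; with 134495 mod 8 = 7, (2/134495) = +1; sign now +1; continue with (62763/134495)
flip (62763/134495) -> (134495/62763): both odd, 62763 mod 4 = 3, 134495 mod 4 = 3, so the flip contributes -1; sign now -1
(134495/62763): 134495 mod 62763 = 8969, so (134495/62763) = (8969/62763)
flip (8969/62763) -> (62763/8969): both odd, 8969 mod 4 = 1, 62763 mod 4 = 3, so the flip contributes +1; sign now -1
(62763/8969): 62763 mod 8969 = 8949, so (62763/8969) = (8949/8969)
flip (8949/8969) -> (8969/8949): both odd, 8949 mod 4 = 1, 8969 mod 4 = 1, so the flip contributes +1; sign now -1
(8969/8949): 8969 mod 8949 = 20, so (8969/8949) = (20/8949)
factor out 2^2: 20 = 2^2·5; with 8949 mod 8 = 5, (2/8949) = -1; sign now -1; continue with (5/8949)
flip (5/8949) -> (8949/5): both odd, 5 mod 4 = 1, 8949 mod 4 = 1, so the flip contributes +1; sign now -1
(8949/5): 8949 mod 5 = 4, so (8949/5) = (4/5)
factor out 2^2: 4 = 2^2·1; with 5 mod 8 = 5, (2/5) = -1; sign now -1; continue with (1/5)
reached (1/5) = 1, so the symbol is -1

-1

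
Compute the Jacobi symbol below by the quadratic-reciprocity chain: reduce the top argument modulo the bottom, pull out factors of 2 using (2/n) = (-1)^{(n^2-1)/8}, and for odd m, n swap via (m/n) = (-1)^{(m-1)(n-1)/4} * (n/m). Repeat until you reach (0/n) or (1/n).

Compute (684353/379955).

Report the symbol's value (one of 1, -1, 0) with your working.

(684353/379955) = (304398/379955)   [reduce mod 379955]
304398 = 2^1·152199; (2/379955) = -1 since 379955 mod 8 = 3, so (304398/379955) = (-1)^1·(152199/379955); sign now -1
reciprocity: (152199/379955) = -1·(379955/152199) since 152199 mod 4 = 3, 379955 mod 4 = 3; sign now +1
(379955/152199) = (75557/152199)   [reduce mod 152199]
reciprocity: (75557/152199) = +1·(152199/75557) since 75557 mod 4 = 1, 152199 mod 4 = 3; sign now +1
(152199/75557) = (1085/75557)   [reduce mod 75557]
reciprocity: (1085/75557) = +1·(75557/1085) since 1085 mod 4 = 1, 75557 mod 4 = 1; sign now +1
(75557/1085) = (692/1085)   [reduce mod 1085]
692 = 2^2·173; (2/1085) = -1 since 1085 mod 8 = 5, so (692/1085) = (-1)^2·(173/1085); sign now +1
reciprocity: (173/1085) = +1·(1085/173) since 173 mod 4 = 1, 1085 mod 4 = 1; sign now +1
(1085/173) = (47/173)   [reduce mod 173]
reciprocity: (47/173) = +1·(173/47) since 47 mod 4 = 3, 173 mod 4 = 1; sign now +1
(173/47) = (32/47)   [reduce mod 47]
32 = 2^5·1; (2/47) = +1 since 47 mod 8 = 7, so (32/47) = (+1)^5·(1/47); sign now +1
(1/47) = 1; final value = sign = +1

1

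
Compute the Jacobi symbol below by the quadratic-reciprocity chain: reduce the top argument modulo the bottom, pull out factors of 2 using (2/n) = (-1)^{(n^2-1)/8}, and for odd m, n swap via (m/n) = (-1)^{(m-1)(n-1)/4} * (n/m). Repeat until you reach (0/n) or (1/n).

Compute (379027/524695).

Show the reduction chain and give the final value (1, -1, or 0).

flip (379027/524695) -> (524695/379027): both odd, 379027 mod 4 = 3, 524695 mod 4 = 3, so the flip contributes -1; sign now -1
(524695/379027): 524695 mod 379027 = 145668, so (524695/379027) = (145668/379027)
factor out 2^2: 145668 = 2^2·36417; with 379027 mod 8 = 3, (2/379027) = -1; sign now -1; continue with (36417/379027)
flip (36417/379027) -> (379027/36417): both odd, 36417 mod 4 = 1, 379027 mod 4 = 3, so the flip contributes +1; sign now -1
(379027/36417): 379027 mod 36417 = 14857, so (379027/36417) = (14857/36417)
flip (14857/36417) -> (36417/14857): both odd, 14857 mod 4 = 1, 36417 mod 4 = 1, so the flip contributes +1; sign now -1
(36417/14857): 36417 mod 14857 = 6703, so (36417/14857) = (6703/14857)
flip (6703/14857) -> (14857/6703): both odd, 6703 mod 4 = 3, 14857 mod 4 = 1, so the flip contributes +1; sign now -1
(14857/6703): 14857 mod 6703 = 1451, so (14857/6703) = (1451/6703)
flip (1451/6703) -> (6703/1451): both odd, 1451 mod 4 = 3, 6703 mod 4 = 3, so the flip contributes -1; sign now +1
(6703/1451): 6703 mod 1451 = 899, so (6703/1451) = (899/1451)
flip (899/1451) -> (1451/899): both odd, 899 mod 4 = 3, 1451 mod 4 = 3, so the flip contributes -1; sign now -1
(1451/899): 1451 mod 899 = 552, so (1451/899) = (552/899)
factor out 2^3: 552 = 2^3·69; with 899 mod 8 = 3, (2/899) = -1; sign now +1; continue with (69/899)
flip (69/899) -> (899/69): both odd, 69 mod 4 = 1, 899 mod 4 = 3, so the flip contributes +1; sign now +1
(899/69): 899 mod 69 = 2, so (899/69) = (2/69)
factor out 2^1: 2 = 2^1·1; with 69 mod 8 = 5, (2/69) = -1; sign now -1; continue with (1/69)
reached (1/69) = 1, so the symbol is -1

-1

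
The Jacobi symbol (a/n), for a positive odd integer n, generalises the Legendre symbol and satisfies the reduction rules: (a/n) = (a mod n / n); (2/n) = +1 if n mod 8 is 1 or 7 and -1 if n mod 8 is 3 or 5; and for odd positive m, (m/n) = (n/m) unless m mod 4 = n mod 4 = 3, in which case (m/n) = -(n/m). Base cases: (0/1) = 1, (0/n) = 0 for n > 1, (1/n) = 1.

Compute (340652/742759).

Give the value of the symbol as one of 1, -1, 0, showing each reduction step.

-1

factor out 2^2: 340652 = 2^2·85163; with 742759 mod 8 = 7, (2/742759) = +1; sign now +1; continue with (85163/742759)
flip (85163/742759) -> (742759/85163): both odd, 85163 mod 4 = 3, 742759 mod 4 = 3, so the flip contributes -1; sign now -1
(742759/85163): 742759 mod 85163 = 61455, so (742759/85163) = (61455/85163)
flip (61455/85163) -> (85163/61455): both odd, 61455 mod 4 = 3, 85163 mod 4 = 3, so the flip contributes -1; sign now +1
(85163/61455): 85163 mod 61455 = 23708, so (85163/61455) = (23708/61455)
factor out 2^2: 23708 = 2^2·5927; with 61455 mod 8 = 7, (2/61455) = +1; sign now +1; continue with (5927/61455)
flip (5927/61455) -> (61455/5927): both odd, 5927 mod 4 = 3, 61455 mod 4 = 3, so the flip contributes -1; sign now -1
(61455/5927): 61455 mod 5927 = 2185, so (61455/5927) = (2185/5927)
flip (2185/5927) -> (5927/2185): both odd, 2185 mod 4 = 1, 5927 mod 4 = 3, so the flip contributes +1; sign now -1
(5927/2185): 5927 mod 2185 = 1557, so (5927/2185) = (1557/2185)
flip (1557/2185) -> (2185/1557): both odd, 1557 mod 4 = 1, 2185 mod 4 = 1, so the flip contributes +1; sign now -1
(2185/1557): 2185 mod 1557 = 628, so (2185/1557) = (628/1557)
factor out 2^2: 628 = 2^2·157; with 1557 mod 8 = 5, (2/1557) = -1; sign now -1; continue with (157/1557)
flip (157/1557) -> (1557/157): both odd, 157 mod 4 = 1, 1557 mod 4 = 1, so the flip contributes +1; sign now -1
(1557/157): 1557 mod 157 = 144, so (1557/157) = (144/157)
factor out 2^4: 144 = 2^4·9; with 157 mod 8 = 5, (2/157) = -1; sign now -1; continue with (9/157)
flip (9/157) -> (157/9): both odd, 9 mod 4 = 1, 157 mod 4 = 1, so the flip contributes +1; sign now -1
(157/9): 157 mod 9 = 4, so (157/9) = (4/9)
factor out 2^2: 4 = 2^2·1; with 9 mod 8 = 1, (2/9) = +1; sign now -1; continue with (1/9)
reached (1/9) = 1, so the symbol is -1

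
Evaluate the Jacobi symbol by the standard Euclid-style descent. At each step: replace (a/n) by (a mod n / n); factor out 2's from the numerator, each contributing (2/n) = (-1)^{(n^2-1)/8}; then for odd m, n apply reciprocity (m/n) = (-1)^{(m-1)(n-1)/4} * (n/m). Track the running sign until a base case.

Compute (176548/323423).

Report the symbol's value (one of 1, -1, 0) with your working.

factor out 2^2: 176548 = 2^2·44137; with 323423 mod 8 = 7, (2/323423) = +1; sign now +1; continue with (44137/323423)
flip (44137/323423) -> (323423/44137): both odd, 44137 mod 4 = 1, 323423 mod 4 = 3, so the flip contributes +1; sign now +1
(323423/44137): 323423 mod 44137 = 14464, so (323423/44137) = (14464/44137)
factor out 2^7: 14464 = 2^7·113; with 44137 mod 8 = 1, (2/44137) = +1; sign now +1; continue with (113/44137)
flip (113/44137) -> (44137/113): both odd, 113 mod 4 = 1, 44137 mod 4 = 1, so the flip contributes +1; sign now +1
(44137/113): 44137 mod 113 = 67, so (44137/113) = (67/113)
flip (67/113) -> (113/67): both odd, 67 mod 4 = 3, 113 mod 4 = 1, so the flip contributes +1; sign now +1
(113/67): 113 mod 67 = 46, so (113/67) = (46/67)
factor out 2^1: 46 = 2^1·23; with 67 mod 8 = 3, (2/67) = -1; sign now -1; continue with (23/67)
flip (23/67) -> (67/23): both odd, 23 mod 4 = 3, 67 mod 4 = 3, so the flip contributes -1; sign now +1
(67/23): 67 mod 23 = 21, so (67/23) = (21/23)
flip (21/23) -> (23/21): both odd, 21 mod 4 = 1, 23 mod 4 = 3, so the flip contributes +1; sign now +1
(23/21): 23 mod 21 = 2, so (23/21) = (2/21)
factor out 2^1: 2 = 2^1·1; with 21 mod 8 = 5, (2/21) = -1; sign now -1; continue with (1/21)
reached (1/21) = 1, so the symbol is -1

-1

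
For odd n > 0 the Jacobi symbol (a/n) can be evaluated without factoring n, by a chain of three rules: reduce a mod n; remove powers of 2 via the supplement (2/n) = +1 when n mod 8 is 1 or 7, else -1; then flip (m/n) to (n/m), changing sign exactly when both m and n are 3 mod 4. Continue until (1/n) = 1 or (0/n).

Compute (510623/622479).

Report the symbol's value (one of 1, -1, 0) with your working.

1

reciprocity: (510623/622479) = -1·(622479/510623) since 510623 mod 4 = 3, 622479 mod 4 = 3; sign now -1
(622479/510623) = (111856/510623)   [reduce mod 510623]
111856 = 2^4·6991; (2/510623) = +1 since 510623 mod 8 = 7, so (111856/510623) = (+1)^4·(6991/510623); sign now -1
reciprocity: (6991/510623) = -1·(510623/6991) since 6991 mod 4 = 3, 510623 mod 4 = 3; sign now +1
(510623/6991) = (280/6991)   [reduce mod 6991]
280 = 2^3·35; (2/6991) = +1 since 6991 mod 8 = 7, so (280/6991) = (+1)^3·(35/6991); sign now +1
reciprocity: (35/6991) = -1·(6991/35) since 35 mod 4 = 3, 6991 mod 4 = 3; sign now -1
(6991/35) = (26/35)   [reduce mod 35]
26 = 2^1·13; (2/35) = -1 since 35 mod 8 = 3, so (26/35) = (-1)^1·(13/35); sign now +1
reciprocity: (13/35) = +1·(35/13) since 13 mod 4 = 1, 35 mod 4 = 3; sign now +1
(35/13) = (9/13)   [reduce mod 13]
reciprocity: (9/13) = +1·(13/9) since 9 mod 4 = 1, 13 mod 4 = 1; sign now +1
(13/9) = (4/9)   [reduce mod 9]
4 = 2^2·1; (2/9) = +1 since 9 mod 8 = 1, so (4/9) = (+1)^2·(1/9); sign now +1
(1/9) = 1; final value = sign = +1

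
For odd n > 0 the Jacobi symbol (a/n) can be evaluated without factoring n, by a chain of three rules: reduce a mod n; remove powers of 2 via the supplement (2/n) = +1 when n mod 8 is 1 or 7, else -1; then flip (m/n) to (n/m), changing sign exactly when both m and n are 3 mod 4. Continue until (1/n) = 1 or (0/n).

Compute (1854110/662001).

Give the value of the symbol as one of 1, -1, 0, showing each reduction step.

(1854110/662001): 1854110 mod 662001 = 530108, so (1854110/662001) = (530108/662001)
factor out 2^2: 530108 = 2^2·132527; with 662001 mod 8 = 1, (2/662001) = +1; sign now +1; continue with (132527/662001)
flip (132527/662001) -> (662001/132527): both odd, 132527 mod 4 = 3, 662001 mod 4 = 1, so the flip contributes +1; sign now +1
(662001/132527): 662001 mod 132527 = 131893, so (662001/132527) = (131893/132527)
flip (131893/132527) -> (132527/131893): both odd, 131893 mod 4 = 1, 132527 mod 4 = 3, so the flip contributes +1; sign now +1
(132527/131893): 132527 mod 131893 = 634, so (132527/131893) = (634/131893)
factor out 2^1: 634 = 2^1·317; with 131893 mod 8 = 5, (2/131893) = -1; sign now -1; continue with (317/131893)
flip (317/131893) -> (131893/317): both odd, 317 mod 4 = 1, 131893 mod 4 = 1, so the flip contributes +1; sign now -1
(131893/317): 131893 mod 317 = 21, so (131893/317) = (21/317)
flip (21/317) -> (317/21): both odd, 21 mod 4 = 1, 317 mod 4 = 1, so the flip contributes +1; sign now -1
(317/21): 317 mod 21 = 2, so (317/21) = (2/21)
factor out 2^1: 2 = 2^1·1; with 21 mod 8 = 5, (2/21) = -1; sign now +1; continue with (1/21)
reached (1/21) = 1, so the symbol is +1

1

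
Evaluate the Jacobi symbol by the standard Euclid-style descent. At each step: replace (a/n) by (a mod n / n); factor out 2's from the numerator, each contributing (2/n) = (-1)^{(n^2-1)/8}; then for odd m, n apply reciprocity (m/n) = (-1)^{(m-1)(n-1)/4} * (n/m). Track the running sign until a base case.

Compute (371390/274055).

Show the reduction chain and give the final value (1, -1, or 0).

(371390/274055) = (97335/274055)   [reduce mod 274055]
reciprocity: (97335/274055) = -1·(274055/97335) since 97335 mod 4 = 3, 274055 mod 4 = 3; sign now -1
(274055/97335) = (79385/97335)   [reduce mod 97335]
reciprocity: (79385/97335) = +1·(97335/79385) since 79385 mod 4 = 1, 97335 mod 4 = 3; sign now -1
(97335/79385) = (17950/79385)   [reduce mod 79385]
17950 = 2^1·8975; (2/79385) = +1 since 79385 mod 8 = 1, so (17950/79385) = (+1)^1·(8975/79385); sign now -1
reciprocity: (8975/79385) = +1·(79385/8975) since 8975 mod 4 = 3, 79385 mod 4 = 1; sign now -1
(79385/8975) = (7585/8975)   [reduce mod 8975]
reciprocity: (7585/8975) = +1·(8975/7585) since 7585 mod 4 = 1, 8975 mod 4 = 3; sign now -1
(8975/7585) = (1390/7585)   [reduce mod 7585]
1390 = 2^1·695; (2/7585) = +1 since 7585 mod 8 = 1, so (1390/7585) = (+1)^1·(695/7585); sign now -1
reciprocity: (695/7585) = +1·(7585/695) since 695 mod 4 = 3, 7585 mod 4 = 1; sign now -1
(7585/695) = (635/695)   [reduce mod 695]
reciprocity: (635/695) = -1·(695/635) since 635 mod 4 = 3, 695 mod 4 = 3; sign now +1
(695/635) = (60/635)   [reduce mod 635]
60 = 2^2·15; (2/635) = -1 since 635 mod 8 = 3, so (60/635) = (-1)^2·(15/635); sign now +1
reciprocity: (15/635) = -1·(635/15) since 15 mod 4 = 3, 635 mod 4 = 3; sign now -1
(635/15) = (5/15)   [reduce mod 15]
reciprocity: (5/15) = +1·(15/5) since 5 mod 4 = 1, 15 mod 4 = 3; sign now -1
(15/5) = (0/5)   [reduce mod 5]
(0/5) = 0   [gcd(a, n) > 1]; final value = 0

0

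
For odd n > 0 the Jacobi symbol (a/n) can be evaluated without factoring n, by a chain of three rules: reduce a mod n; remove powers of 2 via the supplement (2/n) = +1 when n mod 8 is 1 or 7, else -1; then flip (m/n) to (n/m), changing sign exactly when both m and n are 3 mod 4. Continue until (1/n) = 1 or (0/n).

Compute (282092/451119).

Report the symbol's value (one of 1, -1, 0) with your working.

-1

factor out 2^2: 282092 = 2^2·70523; with 451119 mod 8 = 7, (2/451119) = +1; sign now +1; continue with (70523/451119)
flip (70523/451119) -> (451119/70523): both odd, 70523 mod 4 = 3, 451119 mod 4 = 3, so the flip contributes -1; sign now -1
(451119/70523): 451119 mod 70523 = 27981, so (451119/70523) = (27981/70523)
flip (27981/70523) -> (70523/27981): both odd, 27981 mod 4 = 1, 70523 mod 4 = 3, so the flip contributes +1; sign now -1
(70523/27981): 70523 mod 27981 = 14561, so (70523/27981) = (14561/27981)
flip (14561/27981) -> (27981/14561): both odd, 14561 mod 4 = 1, 27981 mod 4 = 1, so the flip contributes +1; sign now -1
(27981/14561): 27981 mod 14561 = 13420, so (27981/14561) = (13420/14561)
factor out 2^2: 13420 = 2^2·3355; with 14561 mod 8 = 1, (2/14561) = +1; sign now -1; continue with (3355/14561)
flip (3355/14561) -> (14561/3355): both odd, 3355 mod 4 = 3, 14561 mod 4 = 1, so the flip contributes +1; sign now -1
(14561/3355): 14561 mod 3355 = 1141, so (14561/3355) = (1141/3355)
flip (1141/3355) -> (3355/1141): both odd, 1141 mod 4 = 1, 3355 mod 4 = 3, so the flip contributes +1; sign now -1
(3355/1141): 3355 mod 1141 = 1073, so (3355/1141) = (1073/1141)
flip (1073/1141) -> (1141/1073): both odd, 1073 mod 4 = 1, 1141 mod 4 = 1, so the flip contributes +1; sign now -1
(1141/1073): 1141 mod 1073 = 68, so (1141/1073) = (68/1073)
factor out 2^2: 68 = 2^2·17; with 1073 mod 8 = 1, (2/1073) = +1; sign now -1; continue with (17/1073)
flip (17/1073) -> (1073/17): both odd, 17 mod 4 = 1, 1073 mod 4 = 1, so the flip contributes +1; sign now -1
(1073/17): 1073 mod 17 = 2, so (1073/17) = (2/17)
factor out 2^1: 2 = 2^1·1; with 17 mod 8 = 1, (2/17) = +1; sign now -1; continue with (1/17)
reached (1/17) = 1, so the symbol is -1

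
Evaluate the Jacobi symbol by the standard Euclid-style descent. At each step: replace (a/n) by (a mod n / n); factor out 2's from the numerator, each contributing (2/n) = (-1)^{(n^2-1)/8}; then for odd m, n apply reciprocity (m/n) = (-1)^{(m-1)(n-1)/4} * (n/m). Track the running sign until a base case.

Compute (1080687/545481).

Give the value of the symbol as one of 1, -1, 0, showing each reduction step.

0

(1080687/545481) = (535206/545481)   [reduce mod 545481]
535206 = 2^1·267603; (2/545481) = +1 since 545481 mod 8 = 1, so (535206/545481) = (+1)^1·(267603/545481); sign now +1
reciprocity: (267603/545481) = +1·(545481/267603) since 267603 mod 4 = 3, 545481 mod 4 = 1; sign now +1
(545481/267603) = (10275/267603)   [reduce mod 267603]
reciprocity: (10275/267603) = -1·(267603/10275) since 10275 mod 4 = 3, 267603 mod 4 = 3; sign now -1
(267603/10275) = (453/10275)   [reduce mod 10275]
reciprocity: (453/10275) = +1·(10275/453) since 453 mod 4 = 1, 10275 mod 4 = 3; sign now -1
(10275/453) = (309/453)   [reduce mod 453]
reciprocity: (309/453) = +1·(453/309) since 309 mod 4 = 1, 453 mod 4 = 1; sign now -1
(453/309) = (144/309)   [reduce mod 309]
144 = 2^4·9; (2/309) = -1 since 309 mod 8 = 5, so (144/309) = (-1)^4·(9/309); sign now -1
reciprocity: (9/309) = +1·(309/9) since 9 mod 4 = 1, 309 mod 4 = 1; sign now -1
(309/9) = (3/9)   [reduce mod 9]
reciprocity: (3/9) = +1·(9/3) since 3 mod 4 = 3, 9 mod 4 = 1; sign now -1
(9/3) = (0/3)   [reduce mod 3]
(0/3) = 0   [gcd(a, n) > 1]; final value = 0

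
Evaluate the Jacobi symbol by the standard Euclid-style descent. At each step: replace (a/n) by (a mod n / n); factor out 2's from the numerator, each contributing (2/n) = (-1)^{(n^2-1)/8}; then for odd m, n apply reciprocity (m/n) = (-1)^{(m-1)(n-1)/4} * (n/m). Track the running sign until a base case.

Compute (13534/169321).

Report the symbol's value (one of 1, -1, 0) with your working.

-1

factor out 2^1: 13534 = 2^1·6767; with 169321 mod 8 = 1, (2/169321) = +1; sign now +1; continue with (6767/169321)
flip (6767/169321) -> (169321/6767): both odd, 6767 mod 4 = 3, 169321 mod 4 = 1, so the flip contributes +1; sign now +1
(169321/6767): 169321 mod 6767 = 146, so (169321/6767) = (146/6767)
factor out 2^1: 146 = 2^1·73; with 6767 mod 8 = 7, (2/6767) = +1; sign now +1; continue with (73/6767)
flip (73/6767) -> (6767/73): both odd, 73 mod 4 = 1, 6767 mod 4 = 3, so the flip contributes +1; sign now +1
(6767/73): 6767 mod 73 = 51, so (6767/73) = (51/73)
flip (51/73) -> (73/51): both odd, 51 mod 4 = 3, 73 mod 4 = 1, so the flip contributes +1; sign now +1
(73/51): 73 mod 51 = 22, so (73/51) = (22/51)
factor out 2^1: 22 = 2^1·11; with 51 mod 8 = 3, (2/51) = -1; sign now -1; continue with (11/51)
flip (11/51) -> (51/11): both odd, 11 mod 4 = 3, 51 mod 4 = 3, so the flip contributes -1; sign now +1
(51/11): 51 mod 11 = 7, so (51/11) = (7/11)
flip (7/11) -> (11/7): both odd, 7 mod 4 = 3, 11 mod 4 = 3, so the flip contributes -1; sign now -1
(11/7): 11 mod 7 = 4, so (11/7) = (4/7)
factor out 2^2: 4 = 2^2·1; with 7 mod 8 = 7, (2/7) = +1; sign now -1; continue with (1/7)
reached (1/7) = 1, so the symbol is -1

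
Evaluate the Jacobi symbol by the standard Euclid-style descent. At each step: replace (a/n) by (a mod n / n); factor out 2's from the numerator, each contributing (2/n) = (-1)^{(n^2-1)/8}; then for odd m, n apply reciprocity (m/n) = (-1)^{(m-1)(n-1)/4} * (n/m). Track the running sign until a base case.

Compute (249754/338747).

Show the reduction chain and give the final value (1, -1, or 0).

1

factor out 2^1: 249754 = 2^1·124877; with 338747 mod 8 = 3, (2/338747) = -1; sign now -1; continue with (124877/338747)
flip (124877/338747) -> (338747/124877): both odd, 124877 mod 4 = 1, 338747 mod 4 = 3, so the flip contributes +1; sign now -1
(338747/124877): 338747 mod 124877 = 88993, so (338747/124877) = (88993/124877)
flip (88993/124877) -> (124877/88993): both odd, 88993 mod 4 = 1, 124877 mod 4 = 1, so the flip contributes +1; sign now -1
(124877/88993): 124877 mod 88993 = 35884, so (124877/88993) = (35884/88993)
factor out 2^2: 35884 = 2^2·8971; with 88993 mod 8 = 1, (2/88993) = +1; sign now -1; continue with (8971/88993)
flip (8971/88993) -> (88993/8971): both odd, 8971 mod 4 = 3, 88993 mod 4 = 1, so the flip contributes +1; sign now -1
(88993/8971): 88993 mod 8971 = 8254, so (88993/8971) = (8254/8971)
factor out 2^1: 8254 = 2^1·4127; with 8971 mod 8 = 3, (2/8971) = -1; sign now +1; continue with (4127/8971)
flip (4127/8971) -> (8971/4127): both odd, 4127 mod 4 = 3, 8971 mod 4 = 3, so the flip contributes -1; sign now -1
(8971/4127): 8971 mod 4127 = 717, so (8971/4127) = (717/4127)
flip (717/4127) -> (4127/717): both odd, 717 mod 4 = 1, 4127 mod 4 = 3, so the flip contributes +1; sign now -1
(4127/717): 4127 mod 717 = 542, so (4127/717) = (542/717)
factor out 2^1: 542 = 2^1·271; with 717 mod 8 = 5, (2/717) = -1; sign now +1; continue with (271/717)
flip (271/717) -> (717/271): both odd, 271 mod 4 = 3, 717 mod 4 = 1, so the flip contributes +1; sign now +1
(717/271): 717 mod 271 = 175, so (717/271) = (175/271)
flip (175/271) -> (271/175): both odd, 175 mod 4 = 3, 271 mod 4 = 3, so the flip contributes -1; sign now -1
(271/175): 271 mod 175 = 96, so (271/175) = (96/175)
factor out 2^5: 96 = 2^5·3; with 175 mod 8 = 7, (2/175) = +1; sign now -1; continue with (3/175)
flip (3/175) -> (175/3): both odd, 3 mod 4 = 3, 175 mod 4 = 3, so the flip contributes -1; sign now +1
(175/3): 175 mod 3 = 1, so (175/3) = (1/3)
reached (1/3) = 1, so the symbol is +1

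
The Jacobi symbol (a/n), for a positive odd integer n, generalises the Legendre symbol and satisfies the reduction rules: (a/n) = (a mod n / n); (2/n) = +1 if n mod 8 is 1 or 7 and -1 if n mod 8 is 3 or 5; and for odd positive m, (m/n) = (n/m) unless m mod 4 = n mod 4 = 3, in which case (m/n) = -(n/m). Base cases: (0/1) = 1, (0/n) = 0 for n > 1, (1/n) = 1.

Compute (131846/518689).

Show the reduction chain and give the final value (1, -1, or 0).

factor out 2^1: 131846 = 2^1·65923; with 518689 mod 8 = 1, (2/518689) = +1; sign now +1; continue with (65923/518689)
flip (65923/518689) -> (518689/65923): both odd, 65923 mod 4 = 3, 518689 mod 4 = 1, so the flip contributes +1; sign now +1
(518689/65923): 518689 mod 65923 = 57228, so (518689/65923) = (57228/65923)
factor out 2^2: 57228 = 2^2·14307; with 65923 mod 8 = 3, (2/65923) = -1; sign now +1; continue with (14307/65923)
flip (14307/65923) -> (65923/14307): both odd, 14307 mod 4 = 3, 65923 mod 4 = 3, so the flip contributes -1; sign now -1
(65923/14307): 65923 mod 14307 = 8695, so (65923/14307) = (8695/14307)
flip (8695/14307) -> (14307/8695): both odd, 8695 mod 4 = 3, 14307 mod 4 = 3, so the flip contributes -1; sign now +1
(14307/8695): 14307 mod 8695 = 5612, so (14307/8695) = (5612/8695)
factor out 2^2: 5612 = 2^2·1403; with 8695 mod 8 = 7, (2/8695) = +1; sign now +1; continue with (1403/8695)
flip (1403/8695) -> (8695/1403): both odd, 1403 mod 4 = 3, 8695 mod 4 = 3, so the flip contributes -1; sign now -1
(8695/1403): 8695 mod 1403 = 277, so (8695/1403) = (277/1403)
flip (277/1403) -> (1403/277): both odd, 277 mod 4 = 1, 1403 mod 4 = 3, so the flip contributes +1; sign now -1
(1403/277): 1403 mod 277 = 18, so (1403/277) = (18/277)
factor out 2^1: 18 = 2^1·9; with 277 mod 8 = 5, (2/277) = -1; sign now +1; continue with (9/277)
flip (9/277) -> (277/9): both odd, 9 mod 4 = 1, 277 mod 4 = 1, so the flip contributes +1; sign now +1
(277/9): 277 mod 9 = 7, so (277/9) = (7/9)
flip (7/9) -> (9/7): both odd, 7 mod 4 = 3, 9 mod 4 = 1, so the flip contributes +1; sign now +1
(9/7): 9 mod 7 = 2, so (9/7) = (2/7)
factor out 2^1: 2 = 2^1·1; with 7 mod 8 = 7, (2/7) = +1; sign now +1; continue with (1/7)
reached (1/7) = 1, so the symbol is +1

1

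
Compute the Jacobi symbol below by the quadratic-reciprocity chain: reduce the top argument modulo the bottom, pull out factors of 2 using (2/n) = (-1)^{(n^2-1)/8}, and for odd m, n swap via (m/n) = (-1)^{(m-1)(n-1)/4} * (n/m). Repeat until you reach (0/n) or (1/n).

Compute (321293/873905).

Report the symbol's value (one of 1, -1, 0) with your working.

reciprocity: (321293/873905) = +1·(873905/321293) since 321293 mod 4 = 1, 873905 mod 4 = 1; sign now +1
(873905/321293) = (231319/321293)   [reduce mod 321293]
reciprocity: (231319/321293) = +1·(321293/231319) since 231319 mod 4 = 3, 321293 mod 4 = 1; sign now +1
(321293/231319) = (89974/231319)   [reduce mod 231319]
89974 = 2^1·44987; (2/231319) = +1 since 231319 mod 8 = 7, so (89974/231319) = (+1)^1·(44987/231319); sign now +1
reciprocity: (44987/231319) = -1·(231319/44987) since 44987 mod 4 = 3, 231319 mod 4 = 3; sign now -1
(231319/44987) = (6384/44987)   [reduce mod 44987]
6384 = 2^4·399; (2/44987) = -1 since 44987 mod 8 = 3, so (6384/44987) = (-1)^4·(399/44987); sign now -1
reciprocity: (399/44987) = -1·(44987/399) since 399 mod 4 = 3, 44987 mod 4 = 3; sign now +1
(44987/399) = (299/399)   [reduce mod 399]
reciprocity: (299/399) = -1·(399/299) since 299 mod 4 = 3, 399 mod 4 = 3; sign now -1
(399/299) = (100/299)   [reduce mod 299]
100 = 2^2·25; (2/299) = -1 since 299 mod 8 = 3, so (100/299) = (-1)^2·(25/299); sign now -1
reciprocity: (25/299) = +1·(299/25) since 25 mod 4 = 1, 299 mod 4 = 3; sign now -1
(299/25) = (24/25)   [reduce mod 25]
24 = 2^3·3; (2/25) = +1 since 25 mod 8 = 1, so (24/25) = (+1)^3·(3/25); sign now -1
reciprocity: (3/25) = +1·(25/3) since 3 mod 4 = 3, 25 mod 4 = 1; sign now -1
(25/3) = (1/3)   [reduce mod 3]
(1/3) = 1; final value = sign = -1

-1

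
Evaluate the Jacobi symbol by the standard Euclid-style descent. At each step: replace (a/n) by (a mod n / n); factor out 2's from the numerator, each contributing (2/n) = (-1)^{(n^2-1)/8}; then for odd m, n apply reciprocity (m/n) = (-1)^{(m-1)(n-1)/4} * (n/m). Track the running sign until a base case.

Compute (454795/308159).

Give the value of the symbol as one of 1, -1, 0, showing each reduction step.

1

(454795/308159): 454795 mod 308159 = 146636, so (454795/308159) = (146636/308159)
factor out 2^2: 146636 = 2^2·36659; with 308159 mod 8 = 7, (2/308159) = +1; sign now +1; continue with (36659/308159)
flip (36659/308159) -> (308159/36659): both odd, 36659 mod 4 = 3, 308159 mod 4 = 3, so the flip contributes -1; sign now -1
(308159/36659): 308159 mod 36659 = 14887, so (308159/36659) = (14887/36659)
flip (14887/36659) -> (36659/14887): both odd, 14887 mod 4 = 3, 36659 mod 4 = 3, so the flip contributes -1; sign now +1
(36659/14887): 36659 mod 14887 = 6885, so (36659/14887) = (6885/14887)
flip (6885/14887) -> (14887/6885): both odd, 6885 mod 4 = 1, 14887 mod 4 = 3, so the flip contributes +1; sign now +1
(14887/6885): 14887 mod 6885 = 1117, so (14887/6885) = (1117/6885)
flip (1117/6885) -> (6885/1117): both odd, 1117 mod 4 = 1, 6885 mod 4 = 1, so the flip contributes +1; sign now +1
(6885/1117): 6885 mod 1117 = 183, so (6885/1117) = (183/1117)
flip (183/1117) -> (1117/183): both odd, 183 mod 4 = 3, 1117 mod 4 = 1, so the flip contributes +1; sign now +1
(1117/183): 1117 mod 183 = 19, so (1117/183) = (19/183)
flip (19/183) -> (183/19): both odd, 19 mod 4 = 3, 183 mod 4 = 3, so the flip contributes -1; sign now -1
(183/19): 183 mod 19 = 12, so (183/19) = (12/19)
factor out 2^2: 12 = 2^2·3; with 19 mod 8 = 3, (2/19) = -1; sign now -1; continue with (3/19)
flip (3/19) -> (19/3): both odd, 3 mod 4 = 3, 19 mod 4 = 3, so the flip contributes -1; sign now +1
(19/3): 19 mod 3 = 1, so (19/3) = (1/3)
reached (1/3) = 1, so the symbol is +1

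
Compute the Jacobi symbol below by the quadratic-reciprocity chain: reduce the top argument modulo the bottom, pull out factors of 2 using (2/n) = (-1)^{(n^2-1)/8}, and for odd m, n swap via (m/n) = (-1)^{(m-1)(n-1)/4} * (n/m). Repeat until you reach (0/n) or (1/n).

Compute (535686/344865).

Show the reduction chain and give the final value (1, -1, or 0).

0

(535686/344865) = (190821/344865)   [reduce mod 344865]
reciprocity: (190821/344865) = +1·(344865/190821) since 190821 mod 4 = 1, 344865 mod 4 = 1; sign now +1
(344865/190821) = (154044/190821)   [reduce mod 190821]
154044 = 2^2·38511; (2/190821) = -1 since 190821 mod 8 = 5, so (154044/190821) = (-1)^2·(38511/190821); sign now +1
reciprocity: (38511/190821) = +1·(190821/38511) since 38511 mod 4 = 3, 190821 mod 4 = 1; sign now +1
(190821/38511) = (36777/38511)   [reduce mod 38511]
reciprocity: (36777/38511) = +1·(38511/36777) since 36777 mod 4 = 1, 38511 mod 4 = 3; sign now +1
(38511/36777) = (1734/36777)   [reduce mod 36777]
1734 = 2^1·867; (2/36777) = +1 since 36777 mod 8 = 1, so (1734/36777) = (+1)^1·(867/36777); sign now +1
reciprocity: (867/36777) = +1·(36777/867) since 867 mod 4 = 3, 36777 mod 4 = 1; sign now +1
(36777/867) = (363/867)   [reduce mod 867]
reciprocity: (363/867) = -1·(867/363) since 363 mod 4 = 3, 867 mod 4 = 3; sign now -1
(867/363) = (141/363)   [reduce mod 363]
reciprocity: (141/363) = +1·(363/141) since 141 mod 4 = 1, 363 mod 4 = 3; sign now -1
(363/141) = (81/141)   [reduce mod 141]
reciprocity: (81/141) = +1·(141/81) since 81 mod 4 = 1, 141 mod 4 = 1; sign now -1
(141/81) = (60/81)   [reduce mod 81]
60 = 2^2·15; (2/81) = +1 since 81 mod 8 = 1, so (60/81) = (+1)^2·(15/81); sign now -1
reciprocity: (15/81) = +1·(81/15) since 15 mod 4 = 3, 81 mod 4 = 1; sign now -1
(81/15) = (6/15)   [reduce mod 15]
6 = 2^1·3; (2/15) = +1 since 15 mod 8 = 7, so (6/15) = (+1)^1·(3/15); sign now -1
reciprocity: (3/15) = -1·(15/3) since 3 mod 4 = 3, 15 mod 4 = 3; sign now +1
(15/3) = (0/3)   [reduce mod 3]
(0/3) = 0   [gcd(a, n) > 1]; final value = 0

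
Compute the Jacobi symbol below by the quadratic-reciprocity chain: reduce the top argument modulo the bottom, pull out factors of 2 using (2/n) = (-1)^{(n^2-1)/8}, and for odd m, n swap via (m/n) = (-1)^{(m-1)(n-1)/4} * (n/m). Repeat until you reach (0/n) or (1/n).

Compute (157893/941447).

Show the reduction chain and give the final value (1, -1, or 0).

-1

reciprocity: (157893/941447) = +1·(941447/157893) since 157893 mod 4 = 1, 941447 mod 4 = 3; sign now +1
(941447/157893) = (151982/157893)   [reduce mod 157893]
151982 = 2^1·75991; (2/157893) = -1 since 157893 mod 8 = 5, so (151982/157893) = (-1)^1·(75991/157893); sign now -1
reciprocity: (75991/157893) = +1·(157893/75991) since 75991 mod 4 = 3, 157893 mod 4 = 1; sign now -1
(157893/75991) = (5911/75991)   [reduce mod 75991]
reciprocity: (5911/75991) = -1·(75991/5911) since 5911 mod 4 = 3, 75991 mod 4 = 3; sign now +1
(75991/5911) = (5059/5911)   [reduce mod 5911]
reciprocity: (5059/5911) = -1·(5911/5059) since 5059 mod 4 = 3, 5911 mod 4 = 3; sign now -1
(5911/5059) = (852/5059)   [reduce mod 5059]
852 = 2^2·213; (2/5059) = -1 since 5059 mod 8 = 3, so (852/5059) = (-1)^2·(213/5059); sign now -1
reciprocity: (213/5059) = +1·(5059/213) since 213 mod 4 = 1, 5059 mod 4 = 3; sign now -1
(5059/213) = (160/213)   [reduce mod 213]
160 = 2^5·5; (2/213) = -1 since 213 mod 8 = 5, so (160/213) = (-1)^5·(5/213); sign now +1
reciprocity: (5/213) = +1·(213/5) since 5 mod 4 = 1, 213 mod 4 = 1; sign now +1
(213/5) = (3/5)   [reduce mod 5]
reciprocity: (3/5) = +1·(5/3) since 3 mod 4 = 3, 5 mod 4 = 1; sign now +1
(5/3) = (2/3)   [reduce mod 3]
2 = 2^1·1; (2/3) = -1 since 3 mod 8 = 3, so (2/3) = (-1)^1·(1/3); sign now -1
(1/3) = 1; final value = sign = -1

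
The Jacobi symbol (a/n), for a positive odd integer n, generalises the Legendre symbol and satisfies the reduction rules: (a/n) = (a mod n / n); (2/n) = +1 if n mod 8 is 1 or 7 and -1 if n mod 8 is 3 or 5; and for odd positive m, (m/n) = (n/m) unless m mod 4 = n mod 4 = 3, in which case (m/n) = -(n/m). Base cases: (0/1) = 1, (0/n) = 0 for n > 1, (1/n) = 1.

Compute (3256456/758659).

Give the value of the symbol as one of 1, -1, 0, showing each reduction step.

1

(3256456/758659): 3256456 mod 758659 = 221820, so (3256456/758659) = (221820/758659)
factor out 2^2: 221820 = 2^2·55455; with 758659 mod 8 = 3, (2/758659) = -1; sign now +1; continue with (55455/758659)
flip (55455/758659) -> (758659/55455): both odd, 55455 mod 4 = 3, 758659 mod 4 = 3, so the flip contributes -1; sign now -1
(758659/55455): 758659 mod 55455 = 37744, so (758659/55455) = (37744/55455)
factor out 2^4: 37744 = 2^4·2359; with 55455 mod 8 = 7, (2/55455) = +1; sign now -1; continue with (2359/55455)
flip (2359/55455) -> (55455/2359): both odd, 2359 mod 4 = 3, 55455 mod 4 = 3, so the flip contributes -1; sign now +1
(55455/2359): 55455 mod 2359 = 1198, so (55455/2359) = (1198/2359)
factor out 2^1: 1198 = 2^1·599; with 2359 mod 8 = 7, (2/2359) = +1; sign now +1; continue with (599/2359)
flip (599/2359) -> (2359/599): both odd, 599 mod 4 = 3, 2359 mod 4 = 3, so the flip contributes -1; sign now -1
(2359/599): 2359 mod 599 = 562, so (2359/599) = (562/599)
factor out 2^1: 562 = 2^1·281; with 599 mod 8 = 7, (2/599) = +1; sign now -1; continue with (281/599)
flip (281/599) -> (599/281): both odd, 281 mod 4 = 1, 599 mod 4 = 3, so the flip contributes +1; sign now -1
(599/281): 599 mod 281 = 37, so (599/281) = (37/281)
flip (37/281) -> (281/37): both odd, 37 mod 4 = 1, 281 mod 4 = 1, so the flip contributes +1; sign now -1
(281/37): 281 mod 37 = 22, so (281/37) = (22/37)
factor out 2^1: 22 = 2^1·11; with 37 mod 8 = 5, (2/37) = -1; sign now +1; continue with (11/37)
flip (11/37) -> (37/11): both odd, 11 mod 4 = 3, 37 mod 4 = 1, so the flip contributes +1; sign now +1
(37/11): 37 mod 11 = 4, so (37/11) = (4/11)
factor out 2^2: 4 = 2^2·1; with 11 mod 8 = 3, (2/11) = -1; sign now +1; continue with (1/11)
reached (1/11) = 1, so the symbol is +1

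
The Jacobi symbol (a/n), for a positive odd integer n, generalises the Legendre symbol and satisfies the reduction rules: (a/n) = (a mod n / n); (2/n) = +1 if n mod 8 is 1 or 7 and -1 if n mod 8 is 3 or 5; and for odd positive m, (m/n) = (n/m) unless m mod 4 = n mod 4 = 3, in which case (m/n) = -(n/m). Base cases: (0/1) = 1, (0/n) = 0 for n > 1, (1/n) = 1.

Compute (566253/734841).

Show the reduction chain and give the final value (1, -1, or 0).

flip (566253/734841) -> (734841/566253): both odd, 566253 mod 4 = 1, 734841 mod 4 = 1, so the flip contributes +1; sign now +1
(734841/566253): 734841 mod 566253 = 168588, so (734841/566253) = (168588/566253)
factor out 2^2: 168588 = 2^2·42147; with 566253 mod 8 = 5, (2/566253) = -1; sign now +1; continue with (42147/566253)
flip (42147/566253) -> (566253/42147): both odd, 42147 mod 4 = 3, 566253 mod 4 = 1, so the flip contributes +1; sign now +1
(566253/42147): 566253 mod 42147 = 18342, so (566253/42147) = (18342/42147)
factor out 2^1: 18342 = 2^1·9171; with 42147 mod 8 = 3, (2/42147) = -1; sign now -1; continue with (9171/42147)
flip (9171/42147) -> (42147/9171): both odd, 9171 mod 4 = 3, 42147 mod 4 = 3, so the flip contributes -1; sign now +1
(42147/9171): 42147 mod 9171 = 5463, so (42147/9171) = (5463/9171)
flip (5463/9171) -> (9171/5463): both odd, 5463 mod 4 = 3, 9171 mod 4 = 3, so the flip contributes -1; sign now -1
(9171/5463): 9171 mod 5463 = 3708, so (9171/5463) = (3708/5463)
factor out 2^2: 3708 = 2^2·927; with 5463 mod 8 = 7, (2/5463) = +1; sign now -1; continue with (927/5463)
flip (927/5463) -> (5463/927): both odd, 927 mod 4 = 3, 5463 mod 4 = 3, so the flip contributes -1; sign now +1
(5463/927): 5463 mod 927 = 828, so (5463/927) = (828/927)
factor out 2^2: 828 = 2^2·207; with 927 mod 8 = 7, (2/927) = +1; sign now +1; continue with (207/927)
flip (207/927) -> (927/207): both odd, 207 mod 4 = 3, 927 mod 4 = 3, so the flip contributes -1; sign now -1
(927/207): 927 mod 207 = 99, so (927/207) = (99/207)
flip (99/207) -> (207/99): both odd, 99 mod 4 = 3, 207 mod 4 = 3, so the flip contributes -1; sign now +1
(207/99): 207 mod 99 = 9, so (207/99) = (9/99)
flip (9/99) -> (99/9): both odd, 9 mod 4 = 1, 99 mod 4 = 3, so the flip contributes +1; sign now +1
(99/9): 99 mod 9 = 0, so (99/9) = (0/9)
reached (0/9); gcd(a, n) > 1, so (0/9) = 0 and the symbol is 0

0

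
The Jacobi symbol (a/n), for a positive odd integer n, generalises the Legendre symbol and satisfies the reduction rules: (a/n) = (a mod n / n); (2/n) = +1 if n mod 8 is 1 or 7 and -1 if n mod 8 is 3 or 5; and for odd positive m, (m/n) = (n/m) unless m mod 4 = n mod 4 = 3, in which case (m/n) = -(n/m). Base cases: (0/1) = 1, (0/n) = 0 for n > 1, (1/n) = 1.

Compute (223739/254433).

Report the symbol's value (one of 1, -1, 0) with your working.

flip (223739/254433) -> (254433/223739): both odd, 223739 mod 4 = 3, 254433 mod 4 = 1, so the flip contributes +1; sign now +1
(254433/223739): 254433 mod 223739 = 30694, so (254433/223739) = (30694/223739)
factor out 2^1: 30694 = 2^1·15347; with 223739 mod 8 = 3, (2/223739) = -1; sign now -1; continue with (15347/223739)
flip (15347/223739) -> (223739/15347): both odd, 15347 mod 4 = 3, 223739 mod 4 = 3, so the flip contributes -1; sign now +1
(223739/15347): 223739 mod 15347 = 8881, so (223739/15347) = (8881/15347)
flip (8881/15347) -> (15347/8881): both odd, 8881 mod 4 = 1, 15347 mod 4 = 3, so the flip contributes +1; sign now +1
(15347/8881): 15347 mod 8881 = 6466, so (15347/8881) = (6466/8881)
factor out 2^1: 6466 = 2^1·3233; with 8881 mod 8 = 1, (2/8881) = +1; sign now +1; continue with (3233/8881)
flip (3233/8881) -> (8881/3233): both odd, 3233 mod 4 = 1, 8881 mod 4 = 1, so the flip contributes +1; sign now +1
(8881/3233): 8881 mod 3233 = 2415, so (8881/3233) = (2415/3233)
flip (2415/3233) -> (3233/2415): both odd, 2415 mod 4 = 3, 3233 mod 4 = 1, so the flip contributes +1; sign now +1
(3233/2415): 3233 mod 2415 = 818, so (3233/2415) = (818/2415)
factor out 2^1: 818 = 2^1·409; with 2415 mod 8 = 7, (2/2415) = +1; sign now +1; continue with (409/2415)
flip (409/2415) -> (2415/409): both odd, 409 mod 4 = 1, 2415 mod 4 = 3, so the flip contributes +1; sign now +1
(2415/409): 2415 mod 409 = 370, so (2415/409) = (370/409)
factor out 2^1: 370 = 2^1·185; with 409 mod 8 = 1, (2/409) = +1; sign now +1; continue with (185/409)
flip (185/409) -> (409/185): both odd, 185 mod 4 = 1, 409 mod 4 = 1, so the flip contributes +1; sign now +1
(409/185): 409 mod 185 = 39, so (409/185) = (39/185)
flip (39/185) -> (185/39): both odd, 39 mod 4 = 3, 185 mod 4 = 1, so the flip contributes +1; sign now +1
(185/39): 185 mod 39 = 29, so (185/39) = (29/39)
flip (29/39) -> (39/29): both odd, 29 mod 4 = 1, 39 mod 4 = 3, so the flip contributes +1; sign now +1
(39/29): 39 mod 29 = 10, so (39/29) = (10/29)
factor out 2^1: 10 = 2^1·5; with 29 mod 8 = 5, (2/29) = -1; sign now -1; continue with (5/29)
flip (5/29) -> (29/5): both odd, 5 mod 4 = 1, 29 mod 4 = 1, so the flip contributes +1; sign now -1
(29/5): 29 mod 5 = 4, so (29/5) = (4/5)
factor out 2^2: 4 = 2^2·1; with 5 mod 8 = 5, (2/5) = -1; sign now -1; continue with (1/5)
reached (1/5) = 1, so the symbol is -1

-1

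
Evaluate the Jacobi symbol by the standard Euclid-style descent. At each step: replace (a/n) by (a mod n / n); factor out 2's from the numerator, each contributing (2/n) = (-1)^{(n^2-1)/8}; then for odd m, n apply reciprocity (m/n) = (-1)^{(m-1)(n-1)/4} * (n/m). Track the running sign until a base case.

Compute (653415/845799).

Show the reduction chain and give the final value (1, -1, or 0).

flip (653415/845799) -> (845799/653415): both odd, 653415 mod 4 = 3, 845799 mod 4 = 3, so the flip contributes -1; sign now -1
(845799/653415): 845799 mod 653415 = 192384, so (845799/653415) = (192384/653415)
factor out 2^7: 192384 = 2^7·1503; with 653415 mod 8 = 7, (2/653415) = +1; sign now -1; continue with (1503/653415)
flip (1503/653415) -> (653415/1503): both odd, 1503 mod 4 = 3, 653415 mod 4 = 3, so the flip contributes -1; sign now +1
(653415/1503): 653415 mod 1503 = 1113, so (653415/1503) = (1113/1503)
flip (1113/1503) -> (1503/1113): both odd, 1113 mod 4 = 1, 1503 mod 4 = 3, so the flip contributes +1; sign now +1
(1503/1113): 1503 mod 1113 = 390, so (1503/1113) = (390/1113)
factor out 2^1: 390 = 2^1·195; with 1113 mod 8 = 1, (2/1113) = +1; sign now +1; continue with (195/1113)
flip (195/1113) -> (1113/195): both odd, 195 mod 4 = 3, 1113 mod 4 = 1, so the flip contributes +1; sign now +1
(1113/195): 1113 mod 195 = 138, so (1113/195) = (138/195)
factor out 2^1: 138 = 2^1·69; with 195 mod 8 = 3, (2/195) = -1; sign now -1; continue with (69/195)
flip (69/195) -> (195/69): both odd, 69 mod 4 = 1, 195 mod 4 = 3, so the flip contributes +1; sign now -1
(195/69): 195 mod 69 = 57, so (195/69) = (57/69)
flip (57/69) -> (69/57): both odd, 57 mod 4 = 1, 69 mod 4 = 1, so the flip contributes +1; sign now -1
(69/57): 69 mod 57 = 12, so (69/57) = (12/57)
factor out 2^2: 12 = 2^2·3; with 57 mod 8 = 1, (2/57) = +1; sign now -1; continue with (3/57)
flip (3/57) -> (57/3): both odd, 3 mod 4 = 3, 57 mod 4 = 1, so the flip contributes +1; sign now -1
(57/3): 57 mod 3 = 0, so (57/3) = (0/3)
reached (0/3); gcd(a, n) > 1, so (0/3) = 0 and the symbol is 0

0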